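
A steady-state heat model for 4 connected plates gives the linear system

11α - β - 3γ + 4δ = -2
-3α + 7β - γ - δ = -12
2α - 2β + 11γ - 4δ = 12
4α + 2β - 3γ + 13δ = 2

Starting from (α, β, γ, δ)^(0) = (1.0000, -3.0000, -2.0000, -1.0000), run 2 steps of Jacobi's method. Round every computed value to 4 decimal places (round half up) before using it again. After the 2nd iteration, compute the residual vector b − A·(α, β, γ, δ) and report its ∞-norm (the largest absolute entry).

2.6703

Iteration 1:
  α = (-2 - (-1)·-3.0000 - (-3)·-2.0000 - (4)·-1.0000) / (11) = -0.6364
  β = (-12 - (-3)·1.0000 - (-1)·-2.0000 - (-1)·-1.0000) / (7) = -1.7143
  γ = (12 - (2)·1.0000 - (-2)·-3.0000 - (-4)·-1.0000) / (11) = 0.0000
  δ = (2 - (4)·1.0000 - (2)·-3.0000 - (-3)·-2.0000) / (13) = -0.1538
Iteration 2:
  α = (-2 - (-1)·-1.7143 - (-3)·0.0000 - (4)·-0.1538) / (11) = -0.2817
  β = (-12 - (-3)·-0.6364 - (-1)·0.0000 - (-1)·-0.1538) / (7) = -2.0090
  γ = (12 - (2)·-0.6364 - (-2)·-1.7143 - (-4)·-0.1538) / (11) = 0.8390
  δ = (2 - (4)·-0.6364 - (2)·-1.7143 - (-3)·0.0000) / (13) = 0.6134
Residual b − A·x = (-0.8469, 2.6703, 1.7700, 1.6876); ∞-norm = 2.6703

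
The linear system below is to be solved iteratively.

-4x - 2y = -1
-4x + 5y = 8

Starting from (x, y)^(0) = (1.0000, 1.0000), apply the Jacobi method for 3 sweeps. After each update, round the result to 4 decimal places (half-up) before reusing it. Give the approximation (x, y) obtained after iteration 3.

Iteration 1:
  x = (-1 - (-2)·1.0000) / (-4) = -0.2500
  y = (8 - (-4)·1.0000) / (5) = 2.4000
Iteration 2:
  x = (-1 - (-2)·2.4000) / (-4) = -0.9500
  y = (8 - (-4)·-0.2500) / (5) = 1.4000
Iteration 3:
  x = (-1 - (-2)·1.4000) / (-4) = -0.4500
  y = (8 - (-4)·-0.9500) / (5) = 0.8400

(-0.4500, 0.8400)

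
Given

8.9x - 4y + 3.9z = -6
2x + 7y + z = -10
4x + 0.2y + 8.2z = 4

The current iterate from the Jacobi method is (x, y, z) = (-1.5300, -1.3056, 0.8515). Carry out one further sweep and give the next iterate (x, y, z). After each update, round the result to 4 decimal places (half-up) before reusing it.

(-1.6341, -1.1131, 1.2660)

One sweep:
  x = (-6 - (-4)·-1.3056 - (3.9)·0.8515) / (8.9) = -1.6341
  y = (-10 - (2)·-1.5300 - (1)·0.8515) / (7) = -1.1131
  z = (4 - (4)·-1.5300 - (0.2)·-1.3056) / (8.2) = 1.2660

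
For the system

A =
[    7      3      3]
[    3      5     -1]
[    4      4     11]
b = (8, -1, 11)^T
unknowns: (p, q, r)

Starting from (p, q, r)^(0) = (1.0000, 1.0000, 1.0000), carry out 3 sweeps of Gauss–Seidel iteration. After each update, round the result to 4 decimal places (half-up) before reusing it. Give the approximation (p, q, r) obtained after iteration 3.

(0.9739, -0.6072, 0.8667)

Iteration 1:
  p = (8 - (3)·1.0000 - (3)·1.0000) / (7) = 0.2857
  q = (-1 - (3)·0.2857 - (-1)·1.0000) / (5) = -0.1714
  r = (11 - (4)·0.2857 - (4)·-0.1714) / (11) = 0.9584
Iteration 2:
  p = (8 - (3)·-0.1714 - (3)·0.9584) / (7) = 0.8056
  q = (-1 - (3)·0.8056 - (-1)·0.9584) / (5) = -0.4917
  r = (11 - (4)·0.8056 - (4)·-0.4917) / (11) = 0.8859
Iteration 3:
  p = (8 - (3)·-0.4917 - (3)·0.8859) / (7) = 0.9739
  q = (-1 - (3)·0.9739 - (-1)·0.8859) / (5) = -0.6072
  r = (11 - (4)·0.9739 - (4)·-0.6072) / (11) = 0.8667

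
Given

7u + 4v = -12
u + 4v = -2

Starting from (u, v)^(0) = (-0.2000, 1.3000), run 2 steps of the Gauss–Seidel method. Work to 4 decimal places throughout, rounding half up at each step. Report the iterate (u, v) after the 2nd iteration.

Iteration 1:
  u = (-12 - (4)·1.3000) / (7) = -2.4571
  v = (-2 - (1)·-2.4571) / (4) = 0.1143
Iteration 2:
  u = (-12 - (4)·0.1143) / (7) = -1.7796
  v = (-2 - (1)·-1.7796) / (4) = -0.0551

(-1.7796, -0.0551)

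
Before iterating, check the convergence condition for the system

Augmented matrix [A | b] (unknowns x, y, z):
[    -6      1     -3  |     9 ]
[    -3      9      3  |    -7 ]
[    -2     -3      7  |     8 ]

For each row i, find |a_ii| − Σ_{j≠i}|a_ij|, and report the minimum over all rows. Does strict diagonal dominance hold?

2

row 1: |-6| − (1+3) = 2
row 2: |9| − (3+3) = 3
row 3: |7| − (2+3) = 2
minimum over rows = 2 → strictly diagonally dominant (convergence guaranteed)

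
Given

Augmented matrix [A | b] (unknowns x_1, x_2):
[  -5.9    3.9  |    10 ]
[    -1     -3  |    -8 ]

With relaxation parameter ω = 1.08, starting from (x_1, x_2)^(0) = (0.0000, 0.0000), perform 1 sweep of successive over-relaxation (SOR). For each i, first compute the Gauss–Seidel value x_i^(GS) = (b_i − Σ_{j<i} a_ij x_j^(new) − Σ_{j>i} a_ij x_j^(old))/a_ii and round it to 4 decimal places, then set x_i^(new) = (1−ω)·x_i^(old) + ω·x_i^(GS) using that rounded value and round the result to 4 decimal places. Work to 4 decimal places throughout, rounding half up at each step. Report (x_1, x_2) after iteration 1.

Iteration 1:
  x_1: GS value = (10 - (3.9)·0.0000) / (-5.9) = -1.6949;  x_1 ← (1−ω)·0.0000 + ω·-1.6949 = -1.8305
  x_2: GS value = (-8 - (-1)·-1.8305) / (-3) = 3.2768;  x_2 ← (1−ω)·0.0000 + ω·3.2768 = 3.5389

(-1.8305, 3.5389)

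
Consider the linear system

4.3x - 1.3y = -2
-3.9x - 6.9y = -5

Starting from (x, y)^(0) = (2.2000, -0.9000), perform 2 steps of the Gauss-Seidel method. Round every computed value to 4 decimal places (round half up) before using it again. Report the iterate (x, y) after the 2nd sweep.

Iteration 1:
  x = (-2 - (-1.3)·-0.9000) / (4.3) = -0.7372
  y = (-5 - (-3.9)·-0.7372) / (-6.9) = 1.1413
Iteration 2:
  x = (-2 - (-1.3)·1.1413) / (4.3) = -0.1201
  y = (-5 - (-3.9)·-0.1201) / (-6.9) = 0.7925

(-0.1201, 0.7925)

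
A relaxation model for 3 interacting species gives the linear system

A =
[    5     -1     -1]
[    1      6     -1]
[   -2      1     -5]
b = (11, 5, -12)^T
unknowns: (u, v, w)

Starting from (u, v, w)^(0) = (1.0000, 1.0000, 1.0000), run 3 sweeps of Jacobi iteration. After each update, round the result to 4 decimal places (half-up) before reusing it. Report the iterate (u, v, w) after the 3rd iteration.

(2.6587, 0.6200, 1.4307)

Iteration 1:
  u = (11 - (-1)·1.0000 - (-1)·1.0000) / (5) = 2.6000
  v = (5 - (1)·1.0000 - (-1)·1.0000) / (6) = 0.8333
  w = (-12 - (-2)·1.0000 - (1)·1.0000) / (-5) = 2.2000
Iteration 2:
  u = (11 - (-1)·0.8333 - (-1)·2.2000) / (5) = 2.8067
  v = (5 - (1)·2.6000 - (-1)·2.2000) / (6) = 0.7667
  w = (-12 - (-2)·2.6000 - (1)·0.8333) / (-5) = 1.5267
Iteration 3:
  u = (11 - (-1)·0.7667 - (-1)·1.5267) / (5) = 2.6587
  v = (5 - (1)·2.8067 - (-1)·1.5267) / (6) = 0.6200
  w = (-12 - (-2)·2.8067 - (1)·0.7667) / (-5) = 1.4307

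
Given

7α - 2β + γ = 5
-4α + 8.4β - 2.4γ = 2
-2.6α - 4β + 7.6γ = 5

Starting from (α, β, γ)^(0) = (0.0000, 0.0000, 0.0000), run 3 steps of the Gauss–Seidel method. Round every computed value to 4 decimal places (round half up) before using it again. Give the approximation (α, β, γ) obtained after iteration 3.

(0.7793, 1.0046, 1.4532)

Iteration 1:
  α = (5 - (-2)·0.0000 - (1)·0.0000) / (7) = 0.7143
  β = (2 - (-4)·0.7143 - (-2.4)·0.0000) / (8.4) = 0.5782
  γ = (5 - (-2.6)·0.7143 - (-4)·0.5782) / (7.6) = 1.2066
Iteration 2:
  α = (5 - (-2)·0.5782 - (1)·1.2066) / (7) = 0.7071
  β = (2 - (-4)·0.7071 - (-2.4)·1.2066) / (8.4) = 0.9196
  γ = (5 - (-2.6)·0.7071 - (-4)·0.9196) / (7.6) = 1.3838
Iteration 3:
  α = (5 - (-2)·0.9196 - (1)·1.3838) / (7) = 0.7793
  β = (2 - (-4)·0.7793 - (-2.4)·1.3838) / (8.4) = 1.0046
  γ = (5 - (-2.6)·0.7793 - (-4)·1.0046) / (7.6) = 1.4532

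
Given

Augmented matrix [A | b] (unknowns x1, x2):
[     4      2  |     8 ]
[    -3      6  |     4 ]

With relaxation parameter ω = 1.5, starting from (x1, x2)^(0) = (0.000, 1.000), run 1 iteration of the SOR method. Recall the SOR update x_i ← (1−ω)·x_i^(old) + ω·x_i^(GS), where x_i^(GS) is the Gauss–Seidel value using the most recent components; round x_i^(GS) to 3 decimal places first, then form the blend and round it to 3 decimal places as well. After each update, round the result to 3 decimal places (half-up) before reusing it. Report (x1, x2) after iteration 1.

Iteration 1:
  x1: GS value = (8 - (2)·1.000) / (4) = 1.500;  x1 ← (1−ω)·0.000 + ω·1.500 = 2.250
  x2: GS value = (4 - (-3)·2.250) / (6) = 1.792;  x2 ← (1−ω)·1.000 + ω·1.792 = 2.188

(2.250, 2.188)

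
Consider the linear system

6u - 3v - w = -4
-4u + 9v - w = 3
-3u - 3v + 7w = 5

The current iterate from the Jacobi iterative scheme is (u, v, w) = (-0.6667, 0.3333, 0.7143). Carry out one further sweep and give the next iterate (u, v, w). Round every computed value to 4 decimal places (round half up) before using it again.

One sweep:
  u = (-4 - (-3)·0.3333 - (-1)·0.7143) / (6) = -0.3810
  v = (3 - (-4)·-0.6667 - (-1)·0.7143) / (9) = 0.1164
  w = (5 - (-3)·-0.6667 - (-3)·0.3333) / (7) = 0.5714

(-0.3810, 0.1164, 0.5714)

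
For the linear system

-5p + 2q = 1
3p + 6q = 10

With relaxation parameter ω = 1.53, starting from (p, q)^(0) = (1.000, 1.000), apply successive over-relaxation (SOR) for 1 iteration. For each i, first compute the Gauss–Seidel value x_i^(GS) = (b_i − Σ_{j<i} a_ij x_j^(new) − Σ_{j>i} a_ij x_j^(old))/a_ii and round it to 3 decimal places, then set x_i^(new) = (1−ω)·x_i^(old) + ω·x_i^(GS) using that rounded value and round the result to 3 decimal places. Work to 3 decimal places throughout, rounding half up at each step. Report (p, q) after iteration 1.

(-0.224, 2.192)

Iteration 1:
  p: GS value = (1 - (2)·1.000) / (-5) = 0.200;  p ← (1−ω)·1.000 + ω·0.200 = -0.224
  q: GS value = (10 - (3)·-0.224) / (6) = 1.779;  q ← (1−ω)·1.000 + ω·1.779 = 2.192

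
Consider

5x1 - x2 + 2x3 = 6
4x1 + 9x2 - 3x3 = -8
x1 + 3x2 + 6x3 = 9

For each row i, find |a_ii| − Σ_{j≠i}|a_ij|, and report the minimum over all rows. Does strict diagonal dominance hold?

row 1: |5| − (1+2) = 2
row 2: |9| − (4+3) = 2
row 3: |6| − (1+3) = 2
minimum over rows = 2 → strictly diagonally dominant (convergence guaranteed)

2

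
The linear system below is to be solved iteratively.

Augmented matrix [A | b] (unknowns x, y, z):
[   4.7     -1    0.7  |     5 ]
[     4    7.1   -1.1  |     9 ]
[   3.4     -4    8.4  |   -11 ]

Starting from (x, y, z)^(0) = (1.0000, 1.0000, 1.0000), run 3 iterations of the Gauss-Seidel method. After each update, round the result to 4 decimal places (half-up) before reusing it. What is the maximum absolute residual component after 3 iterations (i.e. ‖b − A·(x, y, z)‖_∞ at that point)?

0.0346

Iteration 1:
  x = (5 - (-1)·1.0000 - (0.7)·1.0000) / (4.7) = 1.1277
  y = (9 - (4)·1.1277 - (-1.1)·1.0000) / (7.1) = 0.7872
  z = (-11 - (3.4)·1.1277 - (-4)·0.7872) / (8.4) = -1.3911
Iteration 2:
  x = (5 - (-1)·0.7872 - (0.7)·-1.3911) / (4.7) = 1.4385
  y = (9 - (4)·1.4385 - (-1.1)·-1.3911) / (7.1) = 0.2417
  z = (-11 - (3.4)·1.4385 - (-4)·0.2417) / (8.4) = -1.7767
Iteration 3:
  x = (5 - (-1)·0.2417 - (0.7)·-1.7767) / (4.7) = 1.3799
  y = (9 - (4)·1.3799 - (-1.1)·-1.7767) / (7.1) = 0.2149
  z = (-11 - (3.4)·1.3799 - (-4)·0.2149) / (8.4) = -1.7657
Residual b − A·x = (-0.0346, 0.0123, -0.0002); ∞-norm = 0.0346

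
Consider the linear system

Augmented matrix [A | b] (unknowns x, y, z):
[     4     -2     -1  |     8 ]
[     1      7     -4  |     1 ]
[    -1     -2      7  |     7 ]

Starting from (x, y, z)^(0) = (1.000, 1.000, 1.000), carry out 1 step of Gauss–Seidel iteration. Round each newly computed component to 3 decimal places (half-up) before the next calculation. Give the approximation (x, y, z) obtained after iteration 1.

(2.750, 0.321, 1.485)

Iteration 1:
  x = (8 - (-2)·1.000 - (-1)·1.000) / (4) = 2.750
  y = (1 - (1)·2.750 - (-4)·1.000) / (7) = 0.321
  z = (7 - (-1)·2.750 - (-2)·0.321) / (7) = 1.485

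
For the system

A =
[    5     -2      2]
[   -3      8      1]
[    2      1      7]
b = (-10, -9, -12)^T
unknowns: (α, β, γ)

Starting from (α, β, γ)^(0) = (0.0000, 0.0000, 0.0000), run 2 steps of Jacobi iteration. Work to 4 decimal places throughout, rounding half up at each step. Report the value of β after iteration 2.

Iteration 1:
  α = (-10 - (-2)·0.0000 - (2)·0.0000) / (5) = -2.0000
  β = (-9 - (-3)·0.0000 - (1)·0.0000) / (8) = -1.1250
  γ = (-12 - (2)·0.0000 - (1)·0.0000) / (7) = -1.7143
Iteration 2:
  α = (-10 - (-2)·-1.1250 - (2)·-1.7143) / (5) = -1.7643
  β = (-9 - (-3)·-2.0000 - (1)·-1.7143) / (8) = -1.6607
  γ = (-12 - (2)·-2.0000 - (1)·-1.1250) / (7) = -0.9821

-1.6607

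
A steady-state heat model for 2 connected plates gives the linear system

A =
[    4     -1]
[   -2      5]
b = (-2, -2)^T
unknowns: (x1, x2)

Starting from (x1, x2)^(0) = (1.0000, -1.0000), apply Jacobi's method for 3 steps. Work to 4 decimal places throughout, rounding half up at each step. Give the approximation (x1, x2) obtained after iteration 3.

Iteration 1:
  x1 = (-2 - (-1)·-1.0000) / (4) = -0.7500
  x2 = (-2 - (-2)·1.0000) / (5) = 0.0000
Iteration 2:
  x1 = (-2 - (-1)·0.0000) / (4) = -0.5000
  x2 = (-2 - (-2)·-0.7500) / (5) = -0.7000
Iteration 3:
  x1 = (-2 - (-1)·-0.7000) / (4) = -0.6750
  x2 = (-2 - (-2)·-0.5000) / (5) = -0.6000

(-0.6750, -0.6000)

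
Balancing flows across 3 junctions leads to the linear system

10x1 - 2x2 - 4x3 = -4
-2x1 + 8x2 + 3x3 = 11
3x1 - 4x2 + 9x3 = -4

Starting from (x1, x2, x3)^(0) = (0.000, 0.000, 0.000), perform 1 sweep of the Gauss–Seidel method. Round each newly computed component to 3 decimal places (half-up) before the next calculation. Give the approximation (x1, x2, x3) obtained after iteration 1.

(-0.400, 1.275, 0.256)

Iteration 1:
  x1 = (-4 - (-2)·0.000 - (-4)·0.000) / (10) = -0.400
  x2 = (11 - (-2)·-0.400 - (3)·0.000) / (8) = 1.275
  x3 = (-4 - (3)·-0.400 - (-4)·1.275) / (9) = 0.256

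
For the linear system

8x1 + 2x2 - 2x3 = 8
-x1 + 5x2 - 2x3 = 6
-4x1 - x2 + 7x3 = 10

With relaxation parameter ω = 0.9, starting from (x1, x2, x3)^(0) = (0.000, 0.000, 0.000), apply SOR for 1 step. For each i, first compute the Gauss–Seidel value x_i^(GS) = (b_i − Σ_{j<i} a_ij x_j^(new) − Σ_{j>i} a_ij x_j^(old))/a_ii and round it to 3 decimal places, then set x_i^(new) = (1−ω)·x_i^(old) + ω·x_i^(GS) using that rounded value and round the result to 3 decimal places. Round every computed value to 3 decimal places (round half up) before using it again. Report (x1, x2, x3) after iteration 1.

Iteration 1:
  x1: GS value = (8 - (2)·0.000 - (-2)·0.000) / (8) = 1.000;  x1 ← (1−ω)·0.000 + ω·1.000 = 0.900
  x2: GS value = (6 - (-1)·0.900 - (-2)·0.000) / (5) = 1.380;  x2 ← (1−ω)·0.000 + ω·1.380 = 1.242
  x3: GS value = (10 - (-4)·0.900 - (-1)·1.242) / (7) = 2.120;  x3 ← (1−ω)·0.000 + ω·2.120 = 1.908

(0.900, 1.242, 1.908)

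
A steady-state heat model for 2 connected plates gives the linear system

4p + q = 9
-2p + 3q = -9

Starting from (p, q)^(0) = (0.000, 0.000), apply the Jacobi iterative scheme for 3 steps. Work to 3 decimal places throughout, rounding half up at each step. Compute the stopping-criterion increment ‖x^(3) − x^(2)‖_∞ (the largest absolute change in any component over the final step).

Iteration 1:
  p = (9 - (1)·0.000) / (4) = 2.250
  q = (-9 - (-2)·0.000) / (3) = -3.000
Iteration 2:
  p = (9 - (1)·-3.000) / (4) = 3.000
  q = (-9 - (-2)·2.250) / (3) = -1.500
Iteration 3:
  p = (9 - (1)·-1.500) / (4) = 2.625
  q = (-9 - (-2)·3.000) / (3) = -1.000
Change: (-0.375, 0.500) → max |·| = 0.500

0.500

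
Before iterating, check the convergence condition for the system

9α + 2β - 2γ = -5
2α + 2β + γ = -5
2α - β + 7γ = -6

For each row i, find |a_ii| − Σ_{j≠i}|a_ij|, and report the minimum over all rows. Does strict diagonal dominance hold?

-1

row 1: |9| − (2+2) = 5
row 2: |2| − (2+1) = -1
row 3: |7| − (2+1) = 4
minimum over rows = -1 → not strictly diagonally dominant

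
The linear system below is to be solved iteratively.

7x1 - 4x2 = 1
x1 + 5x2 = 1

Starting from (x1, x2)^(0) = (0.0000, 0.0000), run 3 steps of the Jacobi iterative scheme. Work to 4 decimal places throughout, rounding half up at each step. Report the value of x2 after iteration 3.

Iteration 1:
  x1 = (1 - (-4)·0.0000) / (7) = 0.1429
  x2 = (1 - (1)·0.0000) / (5) = 0.2000
Iteration 2:
  x1 = (1 - (-4)·0.2000) / (7) = 0.2571
  x2 = (1 - (1)·0.1429) / (5) = 0.1714
Iteration 3:
  x1 = (1 - (-4)·0.1714) / (7) = 0.2408
  x2 = (1 - (1)·0.2571) / (5) = 0.1486

0.1486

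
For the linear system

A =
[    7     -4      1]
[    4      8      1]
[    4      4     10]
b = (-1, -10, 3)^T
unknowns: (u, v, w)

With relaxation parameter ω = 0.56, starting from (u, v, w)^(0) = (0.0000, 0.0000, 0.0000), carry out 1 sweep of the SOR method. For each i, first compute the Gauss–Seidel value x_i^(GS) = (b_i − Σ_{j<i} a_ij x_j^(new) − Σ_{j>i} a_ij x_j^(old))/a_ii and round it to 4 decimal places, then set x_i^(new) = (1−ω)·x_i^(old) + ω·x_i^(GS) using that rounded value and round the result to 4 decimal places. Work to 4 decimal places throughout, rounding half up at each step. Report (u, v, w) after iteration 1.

(-0.0800, -0.6776, 0.3377)

Iteration 1:
  u: GS value = (-1 - (-4)·0.0000 - (1)·0.0000) / (7) = -0.1429;  u ← (1−ω)·0.0000 + ω·-0.1429 = -0.0800
  v: GS value = (-10 - (4)·-0.0800 - (1)·0.0000) / (8) = -1.2100;  v ← (1−ω)·0.0000 + ω·-1.2100 = -0.6776
  w: GS value = (3 - (4)·-0.0800 - (4)·-0.6776) / (10) = 0.6030;  w ← (1−ω)·0.0000 + ω·0.6030 = 0.3377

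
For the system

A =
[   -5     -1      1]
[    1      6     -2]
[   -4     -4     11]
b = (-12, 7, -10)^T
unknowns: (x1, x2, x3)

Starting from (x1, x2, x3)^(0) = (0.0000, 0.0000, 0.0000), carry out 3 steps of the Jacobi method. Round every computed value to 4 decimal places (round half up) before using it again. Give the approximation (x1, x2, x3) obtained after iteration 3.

Iteration 1:
  x1 = (-12 - (-1)·0.0000 - (1)·0.0000) / (-5) = 2.4000
  x2 = (7 - (1)·0.0000 - (-2)·0.0000) / (6) = 1.1667
  x3 = (-10 - (-4)·0.0000 - (-4)·0.0000) / (11) = -0.9091
Iteration 2:
  x1 = (-12 - (-1)·1.1667 - (1)·-0.9091) / (-5) = 1.9848
  x2 = (7 - (1)·2.4000 - (-2)·-0.9091) / (6) = 0.4636
  x3 = (-10 - (-4)·2.4000 - (-4)·1.1667) / (11) = 0.3879
Iteration 3:
  x1 = (-12 - (-1)·0.4636 - (1)·0.3879) / (-5) = 2.3849
  x2 = (7 - (1)·1.9848 - (-2)·0.3879) / (6) = 0.9652
  x3 = (-10 - (-4)·1.9848 - (-4)·0.4636) / (11) = -0.0188

(2.3849, 0.9652, -0.0188)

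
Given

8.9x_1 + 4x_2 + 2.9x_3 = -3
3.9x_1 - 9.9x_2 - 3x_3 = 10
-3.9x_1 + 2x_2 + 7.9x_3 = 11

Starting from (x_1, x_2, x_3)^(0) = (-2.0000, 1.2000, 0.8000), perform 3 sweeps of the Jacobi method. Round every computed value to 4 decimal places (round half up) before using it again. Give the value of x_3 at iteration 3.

Iteration 1:
  x_1 = (-3 - (4)·1.2000 - (2.9)·0.8000) / (8.9) = -1.1371
  x_2 = (10 - (3.9)·-2.0000 - (-3)·0.8000) / (-9.9) = -2.0404
  x_3 = (11 - (-3.9)·-2.0000 - (2)·1.2000) / (7.9) = 0.1013
Iteration 2:
  x_1 = (-3 - (4)·-2.0404 - (2.9)·0.1013) / (8.9) = 0.5469
  x_2 = (10 - (3.9)·-1.1371 - (-3)·0.1013) / (-9.9) = -1.4887
  x_3 = (11 - (-3.9)·-1.1371 - (2)·-2.0404) / (7.9) = 1.3476
Iteration 3:
  x_1 = (-3 - (4)·-1.4887 - (2.9)·1.3476) / (8.9) = -0.1071
  x_2 = (10 - (3.9)·0.5469 - (-3)·1.3476) / (-9.9) = -1.2030
  x_3 = (11 - (-3.9)·0.5469 - (2)·-1.4887) / (7.9) = 2.0393

2.0393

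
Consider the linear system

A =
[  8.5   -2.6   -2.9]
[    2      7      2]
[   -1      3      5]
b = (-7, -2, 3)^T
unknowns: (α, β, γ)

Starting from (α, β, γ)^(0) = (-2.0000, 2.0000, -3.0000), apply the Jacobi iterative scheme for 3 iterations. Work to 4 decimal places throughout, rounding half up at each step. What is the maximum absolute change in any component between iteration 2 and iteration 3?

Iteration 1:
  α = (-7 - (-2.6)·2.0000 - (-2.9)·-3.0000) / (8.5) = -1.2353
  β = (-2 - (2)·-2.0000 - (2)·-3.0000) / (7) = 1.1429
  γ = (3 - (-1)·-2.0000 - (3)·2.0000) / (5) = -1.0000
Iteration 2:
  α = (-7 - (-2.6)·1.1429 - (-2.9)·-1.0000) / (8.5) = -0.8151
  β = (-2 - (2)·-1.2353 - (2)·-1.0000) / (7) = 0.3529
  γ = (3 - (-1)·-1.2353 - (3)·1.1429) / (5) = -0.3328
Iteration 3:
  α = (-7 - (-2.6)·0.3529 - (-2.9)·-0.3328) / (8.5) = -0.8291
  β = (-2 - (2)·-0.8151 - (2)·-0.3328) / (7) = 0.0423
  γ = (3 - (-1)·-0.8151 - (3)·0.3529) / (5) = 0.2252
Change: (-0.0140, -0.3106, 0.5580) → max |·| = 0.5580

0.5580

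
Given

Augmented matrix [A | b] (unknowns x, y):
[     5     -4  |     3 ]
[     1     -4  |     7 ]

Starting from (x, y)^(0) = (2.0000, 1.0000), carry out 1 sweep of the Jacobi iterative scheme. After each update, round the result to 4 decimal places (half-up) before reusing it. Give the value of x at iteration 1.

Iteration 1:
  x = (3 - (-4)·1.0000) / (5) = 1.4000
  y = (7 - (1)·2.0000) / (-4) = -1.2500

1.4000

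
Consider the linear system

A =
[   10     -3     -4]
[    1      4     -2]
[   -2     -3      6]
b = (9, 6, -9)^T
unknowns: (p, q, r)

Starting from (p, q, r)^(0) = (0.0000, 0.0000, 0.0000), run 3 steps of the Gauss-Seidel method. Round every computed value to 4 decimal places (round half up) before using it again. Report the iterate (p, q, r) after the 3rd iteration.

Iteration 1:
  p = (9 - (-3)·0.0000 - (-4)·0.0000) / (10) = 0.9000
  q = (6 - (1)·0.9000 - (-2)·0.0000) / (4) = 1.2750
  r = (-9 - (-2)·0.9000 - (-3)·1.2750) / (6) = -0.5625
Iteration 2:
  p = (9 - (-3)·1.2750 - (-4)·-0.5625) / (10) = 1.0575
  q = (6 - (1)·1.0575 - (-2)·-0.5625) / (4) = 0.9544
  r = (-9 - (-2)·1.0575 - (-3)·0.9544) / (6) = -0.6703
Iteration 3:
  p = (9 - (-3)·0.9544 - (-4)·-0.6703) / (10) = 0.9182
  q = (6 - (1)·0.9182 - (-2)·-0.6703) / (4) = 0.9353
  r = (-9 - (-2)·0.9182 - (-3)·0.9353) / (6) = -0.7263

(0.9182, 0.9353, -0.7263)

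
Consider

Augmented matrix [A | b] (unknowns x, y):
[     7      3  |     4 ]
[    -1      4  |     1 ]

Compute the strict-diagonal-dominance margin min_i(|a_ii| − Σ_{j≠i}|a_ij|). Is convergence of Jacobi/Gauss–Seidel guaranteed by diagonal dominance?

3

row 1: |7| − (3) = 4
row 2: |4| − (1) = 3
minimum over rows = 3 → strictly diagonally dominant (convergence guaranteed)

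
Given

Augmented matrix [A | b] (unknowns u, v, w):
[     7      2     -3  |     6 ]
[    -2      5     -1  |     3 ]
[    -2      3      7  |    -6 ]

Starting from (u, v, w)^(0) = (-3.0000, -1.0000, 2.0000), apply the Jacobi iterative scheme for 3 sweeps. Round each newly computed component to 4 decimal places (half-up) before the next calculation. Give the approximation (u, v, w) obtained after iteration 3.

Iteration 1:
  u = (6 - (2)·-1.0000 - (-3)·2.0000) / (7) = 2.0000
  v = (3 - (-2)·-3.0000 - (-1)·2.0000) / (5) = -0.2000
  w = (-6 - (-2)·-3.0000 - (3)·-1.0000) / (7) = -1.2857
Iteration 2:
  u = (6 - (2)·-0.2000 - (-3)·-1.2857) / (7) = 0.3633
  v = (3 - (-2)·2.0000 - (-1)·-1.2857) / (5) = 1.1429
  w = (-6 - (-2)·2.0000 - (3)·-0.2000) / (7) = -0.2000
Iteration 3:
  u = (6 - (2)·1.1429 - (-3)·-0.2000) / (7) = 0.4449
  v = (3 - (-2)·0.3633 - (-1)·-0.2000) / (5) = 0.7053
  w = (-6 - (-2)·0.3633 - (3)·1.1429) / (7) = -1.2432

(0.4449, 0.7053, -1.2432)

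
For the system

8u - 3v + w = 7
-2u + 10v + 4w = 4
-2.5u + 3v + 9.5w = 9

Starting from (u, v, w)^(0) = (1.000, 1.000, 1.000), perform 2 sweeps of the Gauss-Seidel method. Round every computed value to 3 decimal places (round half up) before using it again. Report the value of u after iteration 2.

Iteration 1:
  u = (7 - (-3)·1.000 - (1)·1.000) / (8) = 1.125
  v = (4 - (-2)·1.125 - (4)·1.000) / (10) = 0.225
  w = (9 - (-2.5)·1.125 - (3)·0.225) / (9.5) = 1.172
Iteration 2:
  u = (7 - (-3)·0.225 - (1)·1.172) / (8) = 0.813
  v = (4 - (-2)·0.813 - (4)·1.172) / (10) = 0.094
  w = (9 - (-2.5)·0.813 - (3)·0.094) / (9.5) = 1.132

0.813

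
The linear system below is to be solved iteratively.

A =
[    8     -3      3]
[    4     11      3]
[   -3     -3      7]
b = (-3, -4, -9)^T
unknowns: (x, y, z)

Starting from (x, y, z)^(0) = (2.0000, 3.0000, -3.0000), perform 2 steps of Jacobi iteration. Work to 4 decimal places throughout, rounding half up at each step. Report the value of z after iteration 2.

-0.5990

Iteration 1:
  x = (-3 - (-3)·3.0000 - (3)·-3.0000) / (8) = 1.8750
  y = (-4 - (4)·2.0000 - (3)·-3.0000) / (11) = -0.2727
  z = (-9 - (-3)·2.0000 - (-3)·3.0000) / (7) = 0.8571
Iteration 2:
  x = (-3 - (-3)·-0.2727 - (3)·0.8571) / (8) = -0.7987
  y = (-4 - (4)·1.8750 - (3)·0.8571) / (11) = -1.2792
  z = (-9 - (-3)·1.8750 - (-3)·-0.2727) / (7) = -0.5990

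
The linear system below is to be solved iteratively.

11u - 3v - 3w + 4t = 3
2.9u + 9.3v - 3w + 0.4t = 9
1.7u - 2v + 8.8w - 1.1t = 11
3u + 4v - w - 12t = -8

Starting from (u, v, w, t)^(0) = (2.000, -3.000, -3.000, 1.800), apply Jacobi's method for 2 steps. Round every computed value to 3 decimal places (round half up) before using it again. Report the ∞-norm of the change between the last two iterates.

2.411

Iteration 1:
  u = (3 - (-3)·-3.000 - (-3)·-3.000 - (4)·1.800) / (11) = -2.018
  v = (9 - (2.9)·2.000 - (-3)·-3.000 - (0.4)·1.800) / (9.3) = -0.701
  w = (11 - (1.7)·2.000 - (-2)·-3.000 - (-1.1)·1.800) / (8.8) = 0.407
  t = (-8 - (3)·2.000 - (4)·-3.000 - (-1)·-3.000) / (-12) = 0.417
Iteration 2:
  u = (3 - (-3)·-0.701 - (-3)·0.407 - (4)·0.417) / (11) = 0.041
  v = (9 - (2.9)·-2.018 - (-3)·0.407 - (0.4)·0.417) / (9.3) = 1.710
  w = (11 - (1.7)·-2.018 - (-2)·-0.701 - (-1.1)·0.417) / (8.8) = 1.533
  t = (-8 - (3)·-2.018 - (4)·-0.701 - (-1)·0.407) / (-12) = -0.105
Change: (2.059, 2.411, 1.126, -0.522) → max |·| = 2.411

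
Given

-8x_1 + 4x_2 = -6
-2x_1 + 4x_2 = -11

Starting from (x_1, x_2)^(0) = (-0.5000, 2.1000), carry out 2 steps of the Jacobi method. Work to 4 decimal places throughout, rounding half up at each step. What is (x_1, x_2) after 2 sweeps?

Iteration 1:
  x_1 = (-6 - (4)·2.1000) / (-8) = 1.8000
  x_2 = (-11 - (-2)·-0.5000) / (4) = -3.0000
Iteration 2:
  x_1 = (-6 - (4)·-3.0000) / (-8) = -0.7500
  x_2 = (-11 - (-2)·1.8000) / (4) = -1.8500

(-0.7500, -1.8500)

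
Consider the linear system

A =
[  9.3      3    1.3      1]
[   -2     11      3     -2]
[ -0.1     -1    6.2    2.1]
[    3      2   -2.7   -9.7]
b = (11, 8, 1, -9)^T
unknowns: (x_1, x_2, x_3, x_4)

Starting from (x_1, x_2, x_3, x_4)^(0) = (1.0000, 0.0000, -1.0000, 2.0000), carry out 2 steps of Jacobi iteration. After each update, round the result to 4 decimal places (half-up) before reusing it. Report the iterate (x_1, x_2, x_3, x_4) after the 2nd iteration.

(0.5912, 1.3405, -0.0849, 1.7282)

Iteration 1:
  x_1 = (11 - (3)·0.0000 - (1.3)·-1.0000 - (1)·2.0000) / (9.3) = 1.1075
  x_2 = (8 - (-2)·1.0000 - (3)·-1.0000 - (-2)·2.0000) / (11) = 1.5455
  x_3 = (1 - (-0.1)·1.0000 - (-1)·0.0000 - (2.1)·2.0000) / (6.2) = -0.5000
  x_4 = (-9 - (3)·1.0000 - (2)·0.0000 - (-2.7)·-1.0000) / (-9.7) = 1.5155
Iteration 2:
  x_1 = (11 - (3)·1.5455 - (1.3)·-0.5000 - (1)·1.5155) / (9.3) = 0.5912
  x_2 = (8 - (-2)·1.1075 - (3)·-0.5000 - (-2)·1.5155) / (11) = 1.3405
  x_3 = (1 - (-0.1)·1.1075 - (-1)·1.5455 - (2.1)·1.5155) / (6.2) = -0.0849
  x_4 = (-9 - (3)·1.1075 - (2)·1.5455 - (-2.7)·-0.5000) / (-9.7) = 1.7282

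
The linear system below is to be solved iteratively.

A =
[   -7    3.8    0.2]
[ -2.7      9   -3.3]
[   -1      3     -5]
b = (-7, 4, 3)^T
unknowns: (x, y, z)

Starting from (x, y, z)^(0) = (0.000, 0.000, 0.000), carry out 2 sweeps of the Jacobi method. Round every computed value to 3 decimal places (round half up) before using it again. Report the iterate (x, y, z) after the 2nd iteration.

(1.224, 0.524, -0.534)

Iteration 1:
  x = (-7 - (3.8)·0.000 - (0.2)·0.000) / (-7) = 1.000
  y = (4 - (-2.7)·0.000 - (-3.3)·0.000) / (9) = 0.444
  z = (3 - (-1)·0.000 - (3)·0.000) / (-5) = -0.600
Iteration 2:
  x = (-7 - (3.8)·0.444 - (0.2)·-0.600) / (-7) = 1.224
  y = (4 - (-2.7)·1.000 - (-3.3)·-0.600) / (9) = 0.524
  z = (3 - (-1)·1.000 - (3)·0.444) / (-5) = -0.534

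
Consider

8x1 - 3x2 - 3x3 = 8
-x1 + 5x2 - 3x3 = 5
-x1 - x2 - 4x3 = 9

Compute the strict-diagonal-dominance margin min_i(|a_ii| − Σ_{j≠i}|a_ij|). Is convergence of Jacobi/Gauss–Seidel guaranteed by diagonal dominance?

row 1: |8| − (3+3) = 2
row 2: |5| − (1+3) = 1
row 3: |-4| − (1+1) = 2
minimum over rows = 1 → strictly diagonally dominant (convergence guaranteed)

1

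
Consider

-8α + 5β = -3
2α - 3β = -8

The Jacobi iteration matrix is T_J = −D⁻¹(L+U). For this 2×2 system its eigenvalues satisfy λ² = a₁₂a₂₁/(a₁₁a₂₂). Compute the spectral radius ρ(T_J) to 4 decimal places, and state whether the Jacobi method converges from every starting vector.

a₁₂a₂₁/(a₁₁a₂₂) = (5)·(2) / ((-8)·(-3)) = 0.416667
ρ = √|0.416667| = √0.416667 = 0.6455
ρ < 1, so Jacobi converges

0.6455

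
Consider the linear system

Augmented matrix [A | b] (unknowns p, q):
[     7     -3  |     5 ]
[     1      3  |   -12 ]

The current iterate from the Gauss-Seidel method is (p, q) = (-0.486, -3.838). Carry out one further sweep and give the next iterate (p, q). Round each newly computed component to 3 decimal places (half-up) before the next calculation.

(-0.931, -3.690)

One sweep:
  p = (5 - (-3)·-3.838) / (7) = -0.931
  q = (-12 - (1)·-0.931) / (3) = -3.690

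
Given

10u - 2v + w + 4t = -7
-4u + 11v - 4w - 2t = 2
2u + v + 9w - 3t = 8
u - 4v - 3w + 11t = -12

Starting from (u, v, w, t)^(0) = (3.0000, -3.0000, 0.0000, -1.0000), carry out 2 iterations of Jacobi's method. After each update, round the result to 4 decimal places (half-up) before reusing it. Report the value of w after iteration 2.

0.1495

Iteration 1:
  u = (-7 - (-2)·-3.0000 - (1)·0.0000 - (4)·-1.0000) / (10) = -0.9000
  v = (2 - (-4)·3.0000 - (-4)·0.0000 - (-2)·-1.0000) / (11) = 1.0909
  w = (8 - (2)·3.0000 - (1)·-3.0000 - (-3)·-1.0000) / (9) = 0.2222
  t = (-12 - (1)·3.0000 - (-4)·-3.0000 - (-3)·0.0000) / (11) = -2.4545
Iteration 2:
  u = (-7 - (-2)·1.0909 - (1)·0.2222 - (4)·-2.4545) / (10) = 0.4778
  v = (2 - (-4)·-0.9000 - (-4)·0.2222 - (-2)·-2.4545) / (11) = -0.5109
  w = (8 - (2)·-0.9000 - (1)·1.0909 - (-3)·-2.4545) / (9) = 0.1495
  t = (-12 - (1)·-0.9000 - (-4)·1.0909 - (-3)·0.2222) / (11) = -0.5518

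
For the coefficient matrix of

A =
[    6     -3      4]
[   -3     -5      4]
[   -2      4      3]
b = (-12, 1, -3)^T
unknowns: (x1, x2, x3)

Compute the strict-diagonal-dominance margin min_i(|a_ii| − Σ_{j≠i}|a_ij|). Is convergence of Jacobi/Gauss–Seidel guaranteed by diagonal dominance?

row 1: |6| − (3+4) = -1
row 2: |-5| − (3+4) = -2
row 3: |3| − (2+4) = -3
minimum over rows = -3 → not strictly diagonally dominant

-3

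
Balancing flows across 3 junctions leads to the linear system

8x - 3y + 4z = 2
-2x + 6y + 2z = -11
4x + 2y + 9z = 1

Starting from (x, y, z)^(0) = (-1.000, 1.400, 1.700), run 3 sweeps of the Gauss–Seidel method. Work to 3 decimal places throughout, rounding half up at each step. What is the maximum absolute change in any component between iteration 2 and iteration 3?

0.198

Iteration 1:
  x = (2 - (-3)·1.400 - (4)·1.700) / (8) = -0.075
  y = (-11 - (-2)·-0.075 - (2)·1.700) / (6) = -2.425
  z = (1 - (4)·-0.075 - (2)·-2.425) / (9) = 0.683
Iteration 2:
  x = (2 - (-3)·-2.425 - (4)·0.683) / (8) = -1.001
  y = (-11 - (-2)·-1.001 - (2)·0.683) / (6) = -2.395
  z = (1 - (4)·-1.001 - (2)·-2.395) / (9) = 1.088
Iteration 3:
  x = (2 - (-3)·-2.395 - (4)·1.088) / (8) = -1.192
  y = (-11 - (-2)·-1.192 - (2)·1.088) / (6) = -2.593
  z = (1 - (4)·-1.192 - (2)·-2.593) / (9) = 1.217
Change: (-0.191, -0.198, 0.129) → max |·| = 0.198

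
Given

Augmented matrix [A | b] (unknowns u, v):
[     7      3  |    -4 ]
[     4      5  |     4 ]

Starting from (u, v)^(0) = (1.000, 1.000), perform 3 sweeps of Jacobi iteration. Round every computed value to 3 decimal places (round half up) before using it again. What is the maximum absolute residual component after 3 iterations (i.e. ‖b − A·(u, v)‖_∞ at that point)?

Iteration 1:
  u = (-4 - (3)·1.000) / (7) = -1.000
  v = (4 - (4)·1.000) / (5) = 0.000
Iteration 2:
  u = (-4 - (3)·0.000) / (7) = -0.571
  v = (4 - (4)·-1.000) / (5) = 1.600
Iteration 3:
  u = (-4 - (3)·1.600) / (7) = -1.257
  v = (4 - (4)·-0.571) / (5) = 1.257
Residual b − A·x = (1.028, 2.743); ∞-norm = 2.743

2.743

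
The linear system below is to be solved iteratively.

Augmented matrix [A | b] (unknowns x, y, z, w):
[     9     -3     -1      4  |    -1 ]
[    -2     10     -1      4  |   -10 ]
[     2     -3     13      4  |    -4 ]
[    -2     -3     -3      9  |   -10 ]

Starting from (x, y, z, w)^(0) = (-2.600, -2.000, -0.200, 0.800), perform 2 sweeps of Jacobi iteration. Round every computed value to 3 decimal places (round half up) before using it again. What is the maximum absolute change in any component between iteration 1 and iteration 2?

Iteration 1:
  x = (-1 - (-3)·-2.000 - (-1)·-0.200 - (4)·0.800) / (9) = -1.156
  y = (-10 - (-2)·-2.600 - (-1)·-0.200 - (4)·0.800) / (10) = -1.860
  z = (-4 - (2)·-2.600 - (-3)·-2.000 - (4)·0.800) / (13) = -0.615
  w = (-10 - (-2)·-2.600 - (-3)·-2.000 - (-3)·-0.200) / (9) = -2.422
Iteration 2:
  x = (-1 - (-3)·-1.860 - (-1)·-0.615 - (4)·-2.422) / (9) = 0.277
  y = (-10 - (-2)·-1.156 - (-1)·-0.615 - (4)·-2.422) / (10) = -0.324
  z = (-4 - (2)·-1.156 - (-3)·-1.860 - (4)·-2.422) / (13) = 0.186
  w = (-10 - (-2)·-1.156 - (-3)·-1.860 - (-3)·-0.615) / (9) = -2.193
Change: (1.433, 1.536, 0.801, 0.229) → max |·| = 1.536

1.536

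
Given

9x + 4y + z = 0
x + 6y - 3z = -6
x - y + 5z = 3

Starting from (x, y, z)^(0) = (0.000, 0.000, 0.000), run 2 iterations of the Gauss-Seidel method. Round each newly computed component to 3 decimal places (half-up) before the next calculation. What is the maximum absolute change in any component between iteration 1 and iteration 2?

Iteration 1:
  x = (0 - (4)·0.000 - (1)·0.000) / (9) = 0.000
  y = (-6 - (1)·0.000 - (-3)·0.000) / (6) = -1.000
  z = (3 - (1)·0.000 - (-1)·-1.000) / (5) = 0.400
Iteration 2:
  x = (0 - (4)·-1.000 - (1)·0.400) / (9) = 0.400
  y = (-6 - (1)·0.400 - (-3)·0.400) / (6) = -0.867
  z = (3 - (1)·0.400 - (-1)·-0.867) / (5) = 0.347
Change: (0.400, 0.133, -0.053) → max |·| = 0.400

0.400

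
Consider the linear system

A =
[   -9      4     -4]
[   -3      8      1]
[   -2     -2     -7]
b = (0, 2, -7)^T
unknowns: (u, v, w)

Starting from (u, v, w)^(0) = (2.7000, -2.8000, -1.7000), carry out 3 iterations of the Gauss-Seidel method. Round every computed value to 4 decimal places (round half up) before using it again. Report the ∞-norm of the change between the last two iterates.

0.1487

Iteration 1:
  u = (0 - (4)·-2.8000 - (-4)·-1.7000) / (-9) = -0.4889
  v = (2 - (-3)·-0.4889 - (1)·-1.7000) / (8) = 0.2792
  w = (-7 - (-2)·-0.4889 - (-2)·0.2792) / (-7) = 1.0599
Iteration 2:
  u = (0 - (4)·0.2792 - (-4)·1.0599) / (-9) = -0.3470
  v = (2 - (-3)·-0.3470 - (1)·1.0599) / (8) = -0.0126
  w = (-7 - (-2)·-0.3470 - (-2)·-0.0126) / (-7) = 1.1027
Iteration 3:
  u = (0 - (4)·-0.0126 - (-4)·1.1027) / (-9) = -0.4957
  v = (2 - (-3)·-0.4957 - (1)·1.1027) / (8) = -0.0737
  w = (-7 - (-2)·-0.4957 - (-2)·-0.0737) / (-7) = 1.1627
Change: (-0.1487, -0.0611, 0.0600) → max |·| = 0.1487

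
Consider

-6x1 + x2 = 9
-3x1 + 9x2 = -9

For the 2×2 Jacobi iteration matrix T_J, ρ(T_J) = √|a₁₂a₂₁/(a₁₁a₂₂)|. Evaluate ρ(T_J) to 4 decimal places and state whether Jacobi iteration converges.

a₁₂a₂₁/(a₁₁a₂₂) = (1)·(-3) / ((-6)·(9)) = 0.055556
ρ = √|0.055556| = √0.055556 = 0.2357
ρ < 1, so Jacobi converges

0.2357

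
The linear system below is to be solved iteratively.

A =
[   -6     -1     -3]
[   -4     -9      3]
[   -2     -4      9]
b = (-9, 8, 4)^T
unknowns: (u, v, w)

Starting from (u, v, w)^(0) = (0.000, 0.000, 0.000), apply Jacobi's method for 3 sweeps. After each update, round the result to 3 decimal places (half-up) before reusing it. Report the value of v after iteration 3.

Iteration 1:
  u = (-9 - (-1)·0.000 - (-3)·0.000) / (-6) = 1.500
  v = (8 - (-4)·0.000 - (3)·0.000) / (-9) = -0.889
  w = (4 - (-2)·0.000 - (-4)·0.000) / (9) = 0.444
Iteration 2:
  u = (-9 - (-1)·-0.889 - (-3)·0.444) / (-6) = 1.426
  v = (8 - (-4)·1.500 - (3)·0.444) / (-9) = -1.408
  w = (4 - (-2)·1.500 - (-4)·-0.889) / (9) = 0.383
Iteration 3:
  u = (-9 - (-1)·-1.408 - (-3)·0.383) / (-6) = 1.543
  v = (8 - (-4)·1.426 - (3)·0.383) / (-9) = -1.395
  w = (4 - (-2)·1.426 - (-4)·-1.408) / (9) = 0.136

-1.395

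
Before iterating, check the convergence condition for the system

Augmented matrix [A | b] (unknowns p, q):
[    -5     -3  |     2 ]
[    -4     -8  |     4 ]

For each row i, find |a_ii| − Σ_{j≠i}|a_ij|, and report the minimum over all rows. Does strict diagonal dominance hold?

row 1: |-5| − (3) = 2
row 2: |-8| − (4) = 4
minimum over rows = 2 → strictly diagonally dominant (convergence guaranteed)

2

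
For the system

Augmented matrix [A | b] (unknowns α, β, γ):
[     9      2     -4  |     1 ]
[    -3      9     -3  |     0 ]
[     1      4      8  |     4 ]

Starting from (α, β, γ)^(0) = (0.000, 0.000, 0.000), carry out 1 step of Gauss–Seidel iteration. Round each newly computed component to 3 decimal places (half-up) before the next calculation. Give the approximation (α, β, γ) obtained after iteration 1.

Iteration 1:
  α = (1 - (2)·0.000 - (-4)·0.000) / (9) = 0.111
  β = (0 - (-3)·0.111 - (-3)·0.000) / (9) = 0.037
  γ = (4 - (1)·0.111 - (4)·0.037) / (8) = 0.468

(0.111, 0.037, 0.468)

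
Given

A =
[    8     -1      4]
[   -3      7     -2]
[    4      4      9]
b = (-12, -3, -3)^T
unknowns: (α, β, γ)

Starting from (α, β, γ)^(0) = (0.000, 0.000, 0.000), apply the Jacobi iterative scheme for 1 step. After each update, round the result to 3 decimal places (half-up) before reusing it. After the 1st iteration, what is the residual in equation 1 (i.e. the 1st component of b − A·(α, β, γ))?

Iteration 1:
  α = (-12 - (-1)·0.000 - (4)·0.000) / (8) = -1.500
  β = (-3 - (-3)·0.000 - (-2)·0.000) / (7) = -0.429
  γ = (-3 - (4)·0.000 - (4)·0.000) / (9) = -0.333
Residual b − A·x = (0.903, -5.163, 7.713)

0.903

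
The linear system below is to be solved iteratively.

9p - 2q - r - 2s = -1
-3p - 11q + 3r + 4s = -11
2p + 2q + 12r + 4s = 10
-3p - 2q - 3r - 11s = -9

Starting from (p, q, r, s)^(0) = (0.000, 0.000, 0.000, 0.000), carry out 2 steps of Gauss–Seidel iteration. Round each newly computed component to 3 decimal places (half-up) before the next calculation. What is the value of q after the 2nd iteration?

Iteration 1:
  p = (-1 - (-2)·0.000 - (-1)·0.000 - (-2)·0.000) / (9) = -0.111
  q = (-11 - (-3)·-0.111 - (3)·0.000 - (4)·0.000) / (-11) = 1.030
  r = (10 - (2)·-0.111 - (2)·1.030 - (4)·0.000) / (12) = 0.680
  s = (-9 - (-3)·-0.111 - (-2)·1.030 - (-3)·0.680) / (-11) = 0.476
Iteration 2:
  p = (-1 - (-2)·1.030 - (-1)·0.680 - (-2)·0.476) / (9) = 0.299
  q = (-11 - (-3)·0.299 - (3)·0.680 - (4)·0.476) / (-11) = 1.277
  r = (10 - (2)·0.299 - (2)·1.277 - (4)·0.476) / (12) = 0.412
  s = (-9 - (-3)·0.299 - (-2)·1.277 - (-3)·0.412) / (-11) = 0.392

1.277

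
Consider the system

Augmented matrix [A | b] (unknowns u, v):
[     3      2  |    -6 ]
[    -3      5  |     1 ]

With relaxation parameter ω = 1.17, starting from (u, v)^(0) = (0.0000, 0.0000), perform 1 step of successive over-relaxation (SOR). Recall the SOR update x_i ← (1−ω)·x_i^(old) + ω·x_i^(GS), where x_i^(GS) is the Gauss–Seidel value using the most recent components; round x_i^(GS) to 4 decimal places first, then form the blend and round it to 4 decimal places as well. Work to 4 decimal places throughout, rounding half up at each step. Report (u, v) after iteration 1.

(-2.3400, -1.4087)

Iteration 1:
  u: GS value = (-6 - (2)·0.0000) / (3) = -2.0000;  u ← (1−ω)·0.0000 + ω·-2.0000 = -2.3400
  v: GS value = (1 - (-3)·-2.3400) / (5) = -1.2040;  v ← (1−ω)·0.0000 + ω·-1.2040 = -1.4087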